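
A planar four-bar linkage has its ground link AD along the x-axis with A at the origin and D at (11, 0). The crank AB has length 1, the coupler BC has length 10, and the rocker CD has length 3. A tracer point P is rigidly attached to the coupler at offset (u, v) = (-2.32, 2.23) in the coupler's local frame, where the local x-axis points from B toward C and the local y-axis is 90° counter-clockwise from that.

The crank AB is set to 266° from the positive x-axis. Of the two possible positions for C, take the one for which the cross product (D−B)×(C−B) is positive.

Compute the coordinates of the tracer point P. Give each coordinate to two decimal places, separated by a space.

-3.02 0.29

A=(0,0), D=(11.00,0)
B = A + 1.00·(cos266°, sin266°) = (-0.0698, -0.9976)
|BD| = 11.1146
circle(B,10.00) ∩ circle(D,3.00): a=9.6510, h=2.6188
  candidates: C₊=(9.3073,2.4768) cross=29.106; C₋=(9.7773,-2.7395) cross=-29.106
  mode + wants cross > 0 → take C=(9.3073,2.4768) (cross=29.106)
ex = (C−B)/|BC| = (0.9377,0.3474); ey = (-0.3474,0.9377)
P = B + -2.32·ex + 2.23·ey = (-3.0200,0.2875)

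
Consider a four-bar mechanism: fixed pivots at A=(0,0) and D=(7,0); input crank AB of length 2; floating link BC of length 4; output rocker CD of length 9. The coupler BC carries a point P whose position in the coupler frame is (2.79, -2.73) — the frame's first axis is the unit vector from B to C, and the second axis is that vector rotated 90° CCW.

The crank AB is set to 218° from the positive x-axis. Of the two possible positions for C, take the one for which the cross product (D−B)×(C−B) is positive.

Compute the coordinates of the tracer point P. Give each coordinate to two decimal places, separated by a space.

A=(0,0), D=(7.00,0)
B = A + 2.00·(cos218°, sin218°) = (-1.5760, -1.2313)
|BD| = 8.6640
circle(B,4.00) ∩ circle(D,9.00): a=0.5808, h=3.9576
  candidates: C₊=(-1.5636,2.7687) cross=34.289; C₋=(-0.4386,-5.0662) cross=-34.289
  mode + wants cross > 0 → take C=(-1.5636,2.7687) (cross=34.289)
ex = (C−B)/|BC| = (0.0031,1.0000); ey = (-1.0000,0.0031)
P = B + 2.79·ex + -2.73·ey = (1.1627,1.5502)

1.16 1.55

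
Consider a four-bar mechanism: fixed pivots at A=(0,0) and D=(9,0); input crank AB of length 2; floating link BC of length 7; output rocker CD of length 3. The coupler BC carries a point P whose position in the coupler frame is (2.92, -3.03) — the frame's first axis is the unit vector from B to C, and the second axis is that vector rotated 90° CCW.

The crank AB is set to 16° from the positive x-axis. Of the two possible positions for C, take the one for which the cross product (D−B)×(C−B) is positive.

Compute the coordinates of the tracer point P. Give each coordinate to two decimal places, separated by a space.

A=(0,0), D=(9.00,0)
B = A + 2.00·(cos16°, sin16°) = (1.9225, 0.5513)
|BD| = 7.0989
circle(B,7.00) ∩ circle(D,3.00): a=6.3668, h=2.9093
  candidates: C₊=(8.4960,2.9574) cross=20.653; C₋=(8.0442,-2.8437) cross=-20.653
  mode + wants cross > 0 → take C=(8.4960,2.9574) (cross=20.653)
ex = (C−B)/|BC| = (0.9391,0.3437); ey = (-0.3437,0.9391)
P = B + 2.92·ex + -3.03·ey = (5.7061,-1.2904)

5.71 -1.29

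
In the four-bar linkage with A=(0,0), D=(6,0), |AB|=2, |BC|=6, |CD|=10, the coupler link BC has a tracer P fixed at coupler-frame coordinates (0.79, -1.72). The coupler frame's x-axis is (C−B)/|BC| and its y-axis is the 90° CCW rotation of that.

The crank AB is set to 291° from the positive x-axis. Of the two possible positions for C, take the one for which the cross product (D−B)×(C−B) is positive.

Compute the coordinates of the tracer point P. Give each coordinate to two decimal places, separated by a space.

A=(0,0), D=(6.00,0)
B = A + 2.00·(cos291°, sin291°) = (0.7167, -1.8672)
|BD| = 5.6035
circle(B,6.00) ∩ circle(D,10.00): a=-2.9090, h=5.2477
  candidates: C₊=(-3.7746,2.1113) cross=29.405; C₋=(-0.2774,-7.7842) cross=-29.405
  mode + wants cross > 0 → take C=(-3.7746,2.1113) (cross=29.405)
ex = (C−B)/|BC| = (-0.7486,0.6631); ey = (-0.6631,-0.7486)
P = B + 0.79·ex + -1.72·ey = (1.2659,-0.0558)

1.27 -0.06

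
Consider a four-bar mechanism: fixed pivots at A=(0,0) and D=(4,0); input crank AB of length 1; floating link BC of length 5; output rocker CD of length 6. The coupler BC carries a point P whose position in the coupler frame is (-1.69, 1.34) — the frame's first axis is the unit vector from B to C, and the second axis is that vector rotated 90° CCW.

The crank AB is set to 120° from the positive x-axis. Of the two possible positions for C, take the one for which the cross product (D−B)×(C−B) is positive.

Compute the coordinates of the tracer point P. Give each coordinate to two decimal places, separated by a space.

-2.40 -0.15

A=(0,0), D=(4.00,0)
B = A + 1.00·(cos120°, sin120°) = (-0.5000, 0.8660)
|BD| = 4.5826
circle(B,5.00) ∩ circle(D,6.00): a=1.0911, h=4.8795
  candidates: C₊=(1.4936,5.4514) cross=22.361; C₋=(-0.3507,-4.1317) cross=-22.361
  mode + wants cross > 0 → take C=(1.4936,5.4514) (cross=22.361)
ex = (C−B)/|BC| = (0.3987,0.9171); ey = (-0.9171,0.3987)
P = B + -1.69·ex + 1.34·ey = (-2.4027,-0.1496)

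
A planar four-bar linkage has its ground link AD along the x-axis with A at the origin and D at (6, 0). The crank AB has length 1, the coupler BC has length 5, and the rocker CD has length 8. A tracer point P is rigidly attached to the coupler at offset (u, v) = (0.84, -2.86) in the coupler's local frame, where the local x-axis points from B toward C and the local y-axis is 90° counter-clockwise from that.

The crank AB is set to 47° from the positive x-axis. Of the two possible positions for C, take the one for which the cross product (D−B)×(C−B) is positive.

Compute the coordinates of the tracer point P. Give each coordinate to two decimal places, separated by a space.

A=(0,0), D=(6.00,0)
B = A + 1.00·(cos47°, sin47°) = (0.6820, 0.7314)
|BD| = 5.3681
circle(B,5.00) ∩ circle(D,8.00): a=-0.9486, h=4.9092
  candidates: C₊=(0.4111,5.7240) cross=26.353; C₋=(-0.9266,-4.0028) cross=-26.353
  mode + wants cross > 0 → take C=(0.4111,5.7240) (cross=26.353)
ex = (C−B)/|BC| = (-0.0542,0.9985); ey = (-0.9985,-0.0542)
P = B + 0.84·ex + -2.86·ey = (3.4923,1.7251)

3.49 1.73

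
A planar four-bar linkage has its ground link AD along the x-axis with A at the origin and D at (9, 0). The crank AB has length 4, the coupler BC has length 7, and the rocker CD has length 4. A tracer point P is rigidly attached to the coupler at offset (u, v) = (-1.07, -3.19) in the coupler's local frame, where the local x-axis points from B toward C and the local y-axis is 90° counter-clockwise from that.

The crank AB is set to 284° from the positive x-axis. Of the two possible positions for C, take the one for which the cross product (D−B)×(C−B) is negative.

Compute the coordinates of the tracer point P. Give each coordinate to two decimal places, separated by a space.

-0.09 -7.07

A=(0,0), D=(9.00,0)
B = A + 4.00·(cos284°, sin284°) = (0.9677, -3.8812)
|BD| = 8.9209
circle(B,7.00) ∩ circle(D,4.00): a=6.3100, h=3.0304
  candidates: C₊=(5.3308,1.5927) cross=27.034; C₋=(7.9677,-3.8645) cross=-27.034
  mode - wants cross < 0 → take C=(7.9677,-3.8645) (cross=-27.034)
ex = (C−B)/|BC| = (1.0000,0.0024); ey = (-0.0024,1.0000)
P = B + -1.07·ex + -3.19·ey = (-0.0947,-7.0737)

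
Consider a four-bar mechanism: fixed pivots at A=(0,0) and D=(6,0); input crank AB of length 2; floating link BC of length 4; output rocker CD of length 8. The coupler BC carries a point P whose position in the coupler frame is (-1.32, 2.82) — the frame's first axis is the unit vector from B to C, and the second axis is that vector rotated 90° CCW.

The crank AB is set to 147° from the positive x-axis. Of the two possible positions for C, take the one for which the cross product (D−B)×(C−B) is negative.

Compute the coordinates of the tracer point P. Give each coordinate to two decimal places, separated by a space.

1.06 2.56

A=(0,0), D=(6.00,0)
B = A + 2.00·(cos147°, sin147°) = (-1.6773, 1.0893)
|BD| = 7.7542
circle(B,4.00) ∩ circle(D,8.00): a=0.7820, h=3.9228
  candidates: C₊=(-0.3520,4.8633) cross=30.418; C₋=(-1.4541,-2.9045) cross=-30.418
  mode - wants cross < 0 → take C=(-1.4541,-2.9045) (cross=-30.418)
ex = (C−B)/|BC| = (0.0558,-0.9984); ey = (0.9984,0.0558)
P = B + -1.32·ex + 2.82·ey = (1.0646,2.5646)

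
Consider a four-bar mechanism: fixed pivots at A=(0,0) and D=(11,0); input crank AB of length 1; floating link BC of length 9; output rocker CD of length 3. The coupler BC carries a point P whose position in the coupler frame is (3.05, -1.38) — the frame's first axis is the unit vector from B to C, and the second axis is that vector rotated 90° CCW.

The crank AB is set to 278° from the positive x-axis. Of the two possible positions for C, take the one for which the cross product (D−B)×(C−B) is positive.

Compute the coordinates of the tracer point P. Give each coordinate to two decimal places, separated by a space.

3.47 -1.32

A=(0,0), D=(11.00,0)
B = A + 1.00·(cos278°, sin278°) = (0.1392, -0.9903)
|BD| = 10.9059
circle(B,9.00) ∩ circle(D,3.00): a=8.7539, h=2.0902
  candidates: C₊=(8.6671,1.8862) cross=22.796; C₋=(9.0467,-2.2770) cross=-22.796
  mode + wants cross > 0 → take C=(8.6671,1.8862) (cross=22.796)
ex = (C−B)/|BC| = (0.9476,0.3196); ey = (-0.3196,0.9476)
P = B + 3.05·ex + -1.38·ey = (3.4703,-1.3231)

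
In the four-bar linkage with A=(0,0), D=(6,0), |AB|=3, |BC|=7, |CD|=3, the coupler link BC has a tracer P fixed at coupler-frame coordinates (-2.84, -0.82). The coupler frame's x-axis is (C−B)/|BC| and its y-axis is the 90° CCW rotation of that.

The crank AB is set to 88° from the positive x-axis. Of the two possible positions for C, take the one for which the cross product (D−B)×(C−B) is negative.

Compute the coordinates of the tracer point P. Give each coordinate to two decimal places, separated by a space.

A=(0,0), D=(6.00,0)
B = A + 3.00·(cos88°, sin88°) = (0.1047, 2.9982)
|BD| = 6.6139
circle(B,7.00) ∩ circle(D,3.00): a=6.3309, h=2.9866
  candidates: C₊=(7.1016,2.7904) cross=19.753; C₋=(4.3939,-2.5338) cross=-19.753
  mode - wants cross < 0 → take C=(4.3939,-2.5338) (cross=-19.753)
ex = (C−B)/|BC| = (0.6127,-0.7903); ey = (0.7903,0.6127)
P = B + -2.84·ex + -0.82·ey = (-2.2835,4.7401)

-2.28 4.74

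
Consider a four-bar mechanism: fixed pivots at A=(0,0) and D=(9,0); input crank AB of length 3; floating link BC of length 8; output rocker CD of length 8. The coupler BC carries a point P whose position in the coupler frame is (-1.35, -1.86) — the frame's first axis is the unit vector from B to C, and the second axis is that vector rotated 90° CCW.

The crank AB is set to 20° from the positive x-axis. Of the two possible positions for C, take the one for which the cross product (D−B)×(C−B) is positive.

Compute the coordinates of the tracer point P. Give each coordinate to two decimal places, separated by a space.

3.66 -1.11

A=(0,0), D=(9.00,0)
B = A + 3.00·(cos20°, sin20°) = (2.8191, 1.0261)
|BD| = 6.2655
circle(B,8.00) ∩ circle(D,8.00): a=3.1328, h=7.3611
  candidates: C₊=(7.1150,7.7748) cross=46.121; C₋=(4.7041,-6.7487) cross=-46.121
  mode + wants cross > 0 → take C=(7.1150,7.7748) (cross=46.121)
ex = (C−B)/|BC| = (0.5370,0.8436); ey = (-0.8436,0.5370)
P = B + -1.35·ex + -1.86·ey = (3.6632,-1.1116)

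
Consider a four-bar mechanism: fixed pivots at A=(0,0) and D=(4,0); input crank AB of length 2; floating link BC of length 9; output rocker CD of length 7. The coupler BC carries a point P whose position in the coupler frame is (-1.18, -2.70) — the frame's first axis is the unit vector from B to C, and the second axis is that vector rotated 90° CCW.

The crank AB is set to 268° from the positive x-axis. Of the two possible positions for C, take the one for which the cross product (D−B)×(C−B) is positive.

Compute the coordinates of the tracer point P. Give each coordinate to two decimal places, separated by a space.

2.27 -3.79

A=(0,0), D=(4.00,0)
B = A + 2.00·(cos268°, sin268°) = (-0.0698, -1.9988)
|BD| = 4.5341
circle(B,9.00) ∩ circle(D,7.00): a=5.7959, h=6.8854
  candidates: C₊=(2.0972,6.7364) cross=31.219; C₋=(8.1678,-5.6240) cross=-31.219
  mode + wants cross > 0 → take C=(2.0972,6.7364) (cross=31.219)
ex = (C−B)/|BC| = (0.2408,0.9706); ey = (-0.9706,0.2408)
P = B + -1.18·ex + -2.70·ey = (2.2666,-3.7942)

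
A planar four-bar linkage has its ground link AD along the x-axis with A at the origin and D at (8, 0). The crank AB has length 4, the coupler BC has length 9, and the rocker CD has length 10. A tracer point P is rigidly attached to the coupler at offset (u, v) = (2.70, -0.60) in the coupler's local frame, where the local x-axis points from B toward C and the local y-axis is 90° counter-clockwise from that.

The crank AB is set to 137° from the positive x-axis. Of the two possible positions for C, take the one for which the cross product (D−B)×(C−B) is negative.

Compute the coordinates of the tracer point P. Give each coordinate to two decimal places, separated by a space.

A=(0,0), D=(8.00,0)
B = A + 4.00·(cos137°, sin137°) = (-2.9254, 2.7280)
|BD| = 11.2608
circle(B,9.00) ∩ circle(D,10.00): a=4.7868, h=7.6215
  candidates: C₊=(3.5651,8.9628) cross=85.824; C₋=(-0.1275,-5.8261) cross=-85.824
  mode - wants cross < 0 → take C=(-0.1275,-5.8261) (cross=-85.824)
ex = (C−B)/|BC| = (0.3109,-0.9505); ey = (0.9505,0.3109)
P = B + 2.70·ex + -0.60·ey = (-2.6563,-0.0247)

-2.66 -0.02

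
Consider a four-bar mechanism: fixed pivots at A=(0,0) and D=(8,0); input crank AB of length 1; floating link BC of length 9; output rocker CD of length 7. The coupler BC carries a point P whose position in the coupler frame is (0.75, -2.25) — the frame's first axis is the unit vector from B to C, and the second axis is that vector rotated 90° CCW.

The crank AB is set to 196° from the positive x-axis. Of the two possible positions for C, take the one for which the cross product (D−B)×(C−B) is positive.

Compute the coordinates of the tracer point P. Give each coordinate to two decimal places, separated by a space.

1.21 -1.24

A=(0,0), D=(8.00,0)
B = A + 1.00·(cos196°, sin196°) = (-0.9613, -0.2756)
|BD| = 8.9655
circle(B,9.00) ∩ circle(D,7.00): a=6.2674, h=6.4591
  candidates: C₊=(5.1046,6.3731) cross=57.909; C₋=(5.5017,-6.5390) cross=-57.909
  mode + wants cross > 0 → take C=(5.1046,6.3731) (cross=57.909)
ex = (C−B)/|BC| = (0.6740,0.7387); ey = (-0.7387,0.6740)
P = B + 0.75·ex + -2.25·ey = (1.2064,-1.2380)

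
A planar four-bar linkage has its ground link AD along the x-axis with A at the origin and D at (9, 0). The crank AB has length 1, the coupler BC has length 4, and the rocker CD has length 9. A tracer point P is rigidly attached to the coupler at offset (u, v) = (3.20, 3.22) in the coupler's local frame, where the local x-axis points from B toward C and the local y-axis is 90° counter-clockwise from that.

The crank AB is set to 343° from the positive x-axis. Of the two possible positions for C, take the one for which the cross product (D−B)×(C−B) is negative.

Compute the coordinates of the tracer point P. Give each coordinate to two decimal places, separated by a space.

4.28 -3.38

A=(0,0), D=(9.00,0)
B = A + 1.00·(cos343°, sin343°) = (0.9563, -0.2924)
|BD| = 8.0490
circle(B,4.00) ∩ circle(D,9.00): a=-0.0133, h=4.0000
  candidates: C₊=(0.7978,3.7045) cross=32.196; C₋=(1.0883,-4.2902) cross=-32.196
  mode - wants cross < 0 → take C=(1.0883,-4.2902) (cross=-32.196)
ex = (C−B)/|BC| = (0.0330,-0.9995); ey = (0.9995,0.0330)
P = B + 3.20·ex + 3.22·ey = (4.2802,-3.3843)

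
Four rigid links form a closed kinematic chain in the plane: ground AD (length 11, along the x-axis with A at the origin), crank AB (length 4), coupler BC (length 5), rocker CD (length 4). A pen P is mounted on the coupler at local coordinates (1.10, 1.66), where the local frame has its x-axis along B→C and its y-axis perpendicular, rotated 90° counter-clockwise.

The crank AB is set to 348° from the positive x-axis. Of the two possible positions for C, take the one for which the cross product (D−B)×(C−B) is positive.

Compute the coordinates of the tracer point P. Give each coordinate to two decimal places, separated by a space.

A=(0,0), D=(11.00,0)
B = A + 4.00·(cos348°, sin348°) = (3.9126, -0.8316)
|BD| = 7.1360
circle(B,5.00) ∩ circle(D,4.00): a=4.1986, h=2.7151
  candidates: C₊=(7.7662,2.3542) cross=19.375; C₋=(8.3990,-3.0389) cross=-19.375
  mode + wants cross > 0 → take C=(7.7662,2.3542) (cross=19.375)
ex = (C−B)/|BC| = (0.7707,0.6372); ey = (-0.6372,0.7707)
P = B + 1.10·ex + 1.66·ey = (3.7027,1.1486)

3.70 1.15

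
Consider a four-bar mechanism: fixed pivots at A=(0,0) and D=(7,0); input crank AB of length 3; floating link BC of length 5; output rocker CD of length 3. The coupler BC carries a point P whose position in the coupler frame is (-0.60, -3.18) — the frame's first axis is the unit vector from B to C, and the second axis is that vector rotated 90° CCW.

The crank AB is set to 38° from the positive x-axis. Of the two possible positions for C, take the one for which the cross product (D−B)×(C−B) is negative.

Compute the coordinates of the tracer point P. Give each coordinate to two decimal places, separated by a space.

-0.62 0.60

A=(0,0), D=(7.00,0)
B = A + 3.00·(cos38°, sin38°) = (2.3640, 1.8470)
|BD| = 4.9903
circle(B,5.00) ∩ circle(D,3.00): a=4.0983, h=2.8643
  candidates: C₊=(7.2314,2.9911) cross=14.294; C₋=(5.1112,-2.3307) cross=-14.294
  mode - wants cross < 0 → take C=(5.1112,-2.3307) (cross=-14.294)
ex = (C−B)/|BC| = (0.5494,-0.8355); ey = (0.8355,0.5494)
P = B + -0.60·ex + -3.18·ey = (-0.6226,0.6011)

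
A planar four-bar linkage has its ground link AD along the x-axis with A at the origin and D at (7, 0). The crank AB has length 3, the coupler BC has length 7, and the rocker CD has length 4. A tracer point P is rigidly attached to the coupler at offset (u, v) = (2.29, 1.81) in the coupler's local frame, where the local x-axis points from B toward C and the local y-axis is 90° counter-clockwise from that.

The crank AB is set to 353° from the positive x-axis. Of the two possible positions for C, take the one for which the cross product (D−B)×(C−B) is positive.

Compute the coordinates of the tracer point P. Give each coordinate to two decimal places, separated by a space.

A=(0,0), D=(7.00,0)
B = A + 3.00·(cos353°, sin353°) = (2.9776, -0.3656)
|BD| = 4.0389
circle(B,7.00) ∩ circle(D,4.00): a=6.1047, h=3.4253
  candidates: C₊=(8.7472,3.5982) cross=13.835; C₋=(9.3673,-3.2242) cross=-13.835
  mode + wants cross > 0 → take C=(8.7472,3.5982) (cross=13.835)
ex = (C−B)/|BC| = (0.8242,0.5663); ey = (-0.5663,0.8242)
P = B + 2.29·ex + 1.81·ey = (3.8402,2.4230)

3.84 2.42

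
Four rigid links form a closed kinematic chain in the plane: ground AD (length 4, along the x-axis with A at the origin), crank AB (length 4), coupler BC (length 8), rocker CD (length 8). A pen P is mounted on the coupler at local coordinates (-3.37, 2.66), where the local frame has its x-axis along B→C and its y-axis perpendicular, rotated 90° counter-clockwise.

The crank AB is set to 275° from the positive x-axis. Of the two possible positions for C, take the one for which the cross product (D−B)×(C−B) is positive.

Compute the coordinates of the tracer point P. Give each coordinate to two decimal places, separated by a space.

A=(0,0), D=(4.00,0)
B = A + 4.00·(cos275°, sin275°) = (0.3486, -3.9848)
|BD| = 5.4047
circle(B,8.00) ∩ circle(D,8.00): a=2.7024, h=7.5298
  candidates: C₊=(-3.3772,3.0946) cross=40.696; C₋=(7.7258,-7.0794) cross=-40.696
  mode + wants cross > 0 → take C=(-3.3772,3.0946) (cross=40.696)
ex = (C−B)/|BC| = (-0.4657,0.8849); ey = (-0.8849,-0.4657)
P = B + -3.37·ex + 2.66·ey = (-0.4358,-8.2058)

-0.44 -8.21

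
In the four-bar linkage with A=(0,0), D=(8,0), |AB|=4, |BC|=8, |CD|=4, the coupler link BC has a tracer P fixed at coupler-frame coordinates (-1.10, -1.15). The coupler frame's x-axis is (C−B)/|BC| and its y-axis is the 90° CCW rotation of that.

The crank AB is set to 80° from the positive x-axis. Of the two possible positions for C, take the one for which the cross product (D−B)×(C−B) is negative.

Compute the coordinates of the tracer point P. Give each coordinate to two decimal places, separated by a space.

-0.87 4.23

A=(0,0), D=(8.00,0)
B = A + 4.00·(cos80°, sin80°) = (0.6946, 3.9392)
|BD| = 8.2998
circle(B,8.00) ∩ circle(D,4.00): a=7.0415, h=3.7969
  candidates: C₊=(8.6946,3.9392) cross=31.514; C₋=(5.0904,-2.7448) cross=-31.514
  mode - wants cross < 0 → take C=(5.0904,-2.7448) (cross=-31.514)
ex = (C−B)/|BC| = (0.5495,-0.8355); ey = (0.8355,0.5495)
P = B + -1.10·ex + -1.15·ey = (-0.8707,4.2264)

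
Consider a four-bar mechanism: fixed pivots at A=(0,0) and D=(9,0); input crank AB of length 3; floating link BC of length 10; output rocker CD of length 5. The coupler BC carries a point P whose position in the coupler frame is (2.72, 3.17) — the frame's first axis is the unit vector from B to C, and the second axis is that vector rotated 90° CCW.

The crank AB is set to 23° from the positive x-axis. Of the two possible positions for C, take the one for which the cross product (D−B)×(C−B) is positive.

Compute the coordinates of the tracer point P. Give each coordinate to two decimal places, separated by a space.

A=(0,0), D=(9.00,0)
B = A + 3.00·(cos23°, sin23°) = (2.7615, 1.1722)
|BD| = 6.3477
circle(B,10.00) ∩ circle(D,5.00): a=9.0815, h=4.1864
  candidates: C₊=(12.4599,3.6096) cross=26.574; C₋=(10.9138,-4.6193) cross=-26.574
  mode + wants cross > 0 → take C=(12.4599,3.6096) (cross=26.574)
ex = (C−B)/|BC| = (0.9698,0.2437); ey = (-0.2437,0.9698)
P = B + 2.72·ex + 3.17·ey = (4.6268,4.9096)

4.63 4.91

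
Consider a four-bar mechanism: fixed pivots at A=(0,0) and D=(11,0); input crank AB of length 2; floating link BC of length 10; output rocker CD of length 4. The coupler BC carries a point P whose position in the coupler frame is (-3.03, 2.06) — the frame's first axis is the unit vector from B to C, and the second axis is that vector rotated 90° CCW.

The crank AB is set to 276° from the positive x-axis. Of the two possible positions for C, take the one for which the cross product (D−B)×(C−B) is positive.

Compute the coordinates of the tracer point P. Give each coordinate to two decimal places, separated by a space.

A=(0,0), D=(11.00,0)
B = A + 2.00·(cos276°, sin276°) = (0.2091, -1.9890)
|BD| = 10.9727
circle(B,10.00) ∩ circle(D,4.00): a=9.3140, h=3.6399
  candidates: C₊=(8.7090,3.2789) cross=39.939; C₋=(10.0286,-3.8803) cross=-39.939
  mode + wants cross > 0 → take C=(8.7090,3.2789) (cross=39.939)
ex = (C−B)/|BC| = (0.8500,0.5268); ey = (-0.5268,0.8500)
P = B + -3.03·ex + 2.06·ey = (-3.4516,-1.8342)

-3.45 -1.83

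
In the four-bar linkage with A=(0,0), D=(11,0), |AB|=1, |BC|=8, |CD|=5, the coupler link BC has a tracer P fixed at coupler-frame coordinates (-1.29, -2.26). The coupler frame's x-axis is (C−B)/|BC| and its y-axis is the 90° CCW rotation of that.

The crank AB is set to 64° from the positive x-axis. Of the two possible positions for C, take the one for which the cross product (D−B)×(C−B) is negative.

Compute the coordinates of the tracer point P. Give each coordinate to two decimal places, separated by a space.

A=(0,0), D=(11.00,0)
B = A + 1.00·(cos64°, sin64°) = (0.4384, 0.8988)
|BD| = 10.5998
circle(B,8.00) ∩ circle(D,5.00): a=7.1396, h=3.6093
  candidates: C₊=(7.8583,3.8897) cross=38.257; C₋=(7.2462,-3.3028) cross=-38.257
  mode - wants cross < 0 → take C=(7.2462,-3.3028) (cross=-38.257)
ex = (C−B)/|BC| = (0.8510,-0.5252); ey = (0.5252,0.8510)
P = B + -1.29·ex + -2.26·ey = (-1.8464,-0.3469)

-1.85 -0.35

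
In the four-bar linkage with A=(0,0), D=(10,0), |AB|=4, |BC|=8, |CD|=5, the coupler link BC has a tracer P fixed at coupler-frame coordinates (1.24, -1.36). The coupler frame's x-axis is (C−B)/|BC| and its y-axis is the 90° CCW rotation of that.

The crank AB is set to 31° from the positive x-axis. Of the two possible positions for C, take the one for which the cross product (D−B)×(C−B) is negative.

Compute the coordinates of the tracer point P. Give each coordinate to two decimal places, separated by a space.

3.00 0.27

A=(0,0), D=(10.00,0)
B = A + 4.00·(cos31°, sin31°) = (3.4287, 2.0602)
|BD| = 6.8867
circle(B,8.00) ∩ circle(D,5.00): a=6.2749, h=4.9624
  candidates: C₊=(10.9007,4.9182) cross=34.175; C₋=(7.9317,-4.5522) cross=-34.175
  mode - wants cross < 0 → take C=(7.9317,-4.5522) (cross=-34.175)
ex = (C−B)/|BC| = (0.5629,-0.8265); ey = (0.8265,0.5629)
P = B + 1.24·ex + -1.36·ey = (3.0025,0.2697)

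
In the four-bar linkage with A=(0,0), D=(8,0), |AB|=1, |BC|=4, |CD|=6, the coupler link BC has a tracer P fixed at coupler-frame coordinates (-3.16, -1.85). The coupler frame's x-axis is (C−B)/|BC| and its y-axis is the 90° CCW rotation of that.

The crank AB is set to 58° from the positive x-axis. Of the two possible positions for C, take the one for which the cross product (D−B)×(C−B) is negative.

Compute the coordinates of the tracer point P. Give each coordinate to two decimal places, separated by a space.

A=(0,0), D=(8.00,0)
B = A + 1.00·(cos58°, sin58°) = (0.5299, 0.8480)
|BD| = 7.5181
circle(B,4.00) ∩ circle(D,6.00): a=2.4289, h=3.1781
  candidates: C₊=(3.3018,3.7319) cross=23.893; C₋=(2.5848,-2.5838) cross=-23.893
  mode - wants cross < 0 → take C=(2.5848,-2.5838) (cross=-23.893)
ex = (C−B)/|BC| = (0.5137,-0.8580); ey = (0.8580,0.5137)
P = B + -3.16·ex + -1.85·ey = (-2.6807,2.6088)

-2.68 2.61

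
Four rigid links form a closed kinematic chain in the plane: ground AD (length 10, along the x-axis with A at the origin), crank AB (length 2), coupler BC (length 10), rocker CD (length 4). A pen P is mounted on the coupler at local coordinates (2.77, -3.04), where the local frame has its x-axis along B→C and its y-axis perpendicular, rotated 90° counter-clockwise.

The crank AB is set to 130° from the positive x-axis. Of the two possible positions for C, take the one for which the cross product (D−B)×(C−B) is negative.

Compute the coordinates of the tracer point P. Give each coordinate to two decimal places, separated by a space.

A=(0,0), D=(10.00,0)
B = A + 2.00·(cos130°, sin130°) = (-1.2856, 1.5321)
|BD| = 11.3891
circle(B,10.00) ∩ circle(D,4.00): a=9.3823, h=3.4602
  candidates: C₊=(8.4769,3.6987) cross=39.408; C₋=(7.5460,-3.1587) cross=-39.408
  mode - wants cross < 0 → take C=(7.5460,-3.1587) (cross=-39.408)
ex = (C−B)/|BC| = (0.8832,-0.4691); ey = (0.4691,0.8832)
P = B + 2.77·ex + -3.04·ey = (-0.2653,-2.4521)

-0.27 -2.45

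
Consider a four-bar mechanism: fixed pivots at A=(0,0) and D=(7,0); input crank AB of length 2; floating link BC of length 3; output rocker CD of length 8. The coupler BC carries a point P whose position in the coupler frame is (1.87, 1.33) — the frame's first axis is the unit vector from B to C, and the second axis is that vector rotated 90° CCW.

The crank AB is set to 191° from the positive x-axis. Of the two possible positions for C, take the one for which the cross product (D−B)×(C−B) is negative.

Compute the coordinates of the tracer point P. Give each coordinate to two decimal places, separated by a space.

A=(0,0), D=(7.00,0)
B = A + 2.00·(cos191°, sin191°) = (-1.9633, -0.3816)
|BD| = 8.9714
circle(B,3.00) ∩ circle(D,8.00): a=1.4204, h=2.6424
  candidates: C₊=(-0.6566,2.3189) cross=23.706; C₋=(-0.4318,-2.9613) cross=-23.706
  mode - wants cross < 0 → take C=(-0.4318,-2.9613) (cross=-23.706)
ex = (C−B)/|BC| = (0.5105,-0.8599); ey = (0.8599,0.5105)
P = B + 1.87·ex + 1.33·ey = (0.1350,-1.3106)

0.14 -1.31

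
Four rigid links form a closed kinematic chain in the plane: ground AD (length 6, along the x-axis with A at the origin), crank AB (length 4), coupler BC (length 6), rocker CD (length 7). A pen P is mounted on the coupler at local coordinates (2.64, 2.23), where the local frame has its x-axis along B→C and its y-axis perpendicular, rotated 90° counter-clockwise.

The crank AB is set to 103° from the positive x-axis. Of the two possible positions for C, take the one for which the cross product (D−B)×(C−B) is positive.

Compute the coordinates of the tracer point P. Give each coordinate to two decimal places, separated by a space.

A=(0,0), D=(6.00,0)
B = A + 4.00·(cos103°, sin103°) = (-0.8998, 3.8975)
|BD| = 7.9245
circle(B,6.00) ∩ circle(D,7.00): a=3.1420, h=5.1115
  candidates: C₊=(4.3499,6.8027) cross=40.506; C₋=(-0.6781,-2.0984) cross=-40.506
  mode + wants cross > 0 → take C=(4.3499,6.8027) (cross=40.506)
ex = (C−B)/|BC| = (0.8750,0.4842); ey = (-0.4842,0.8750)
P = B + 2.64·ex + 2.23·ey = (0.3303,7.1269)

0.33 7.13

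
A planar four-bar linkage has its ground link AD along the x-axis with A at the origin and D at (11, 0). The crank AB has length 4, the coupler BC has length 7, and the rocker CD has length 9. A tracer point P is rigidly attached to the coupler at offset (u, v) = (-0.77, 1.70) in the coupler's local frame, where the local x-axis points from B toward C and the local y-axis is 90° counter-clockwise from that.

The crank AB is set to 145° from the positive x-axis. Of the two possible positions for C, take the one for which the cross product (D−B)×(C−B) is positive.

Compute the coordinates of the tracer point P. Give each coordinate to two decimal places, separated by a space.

-4.58 3.63

A=(0,0), D=(11.00,0)
B = A + 4.00·(cos145°, sin145°) = (-3.2766, 2.2943)
|BD| = 14.4598
circle(B,7.00) ∩ circle(D,9.00): a=6.1234, h=3.3918
  candidates: C₊=(3.3074,4.6715) cross=49.045; C₋=(2.2310,-2.0261) cross=-49.045
  mode + wants cross > 0 → take C=(3.3074,4.6715) (cross=49.045)
ex = (C−B)/|BC| = (0.9406,0.3396); ey = (-0.3396,0.9406)
P = B + -0.77·ex + 1.70·ey = (-4.5782,3.6318)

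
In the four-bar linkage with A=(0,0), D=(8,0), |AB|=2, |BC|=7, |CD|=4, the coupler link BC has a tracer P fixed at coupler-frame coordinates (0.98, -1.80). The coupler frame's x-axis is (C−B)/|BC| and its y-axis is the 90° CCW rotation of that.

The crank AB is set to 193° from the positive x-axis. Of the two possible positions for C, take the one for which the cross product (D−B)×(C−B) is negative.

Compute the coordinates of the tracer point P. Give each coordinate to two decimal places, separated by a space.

-1.50 -2.45

A=(0,0), D=(8.00,0)
B = A + 2.00·(cos193°, sin193°) = (-1.9487, -0.4499)
|BD| = 9.9589
circle(B,7.00) ∩ circle(D,4.00): a=6.6363, h=2.2271
  candidates: C₊=(4.5801,2.0747) cross=22.180; C₋=(4.7814,-2.3749) cross=-22.180
  mode - wants cross < 0 → take C=(4.7814,-2.3749) (cross=-22.180)
ex = (C−B)/|BC| = (0.9614,-0.2750); ey = (0.2750,0.9614)
P = B + 0.98·ex + -1.80·ey = (-1.5015,-2.4500)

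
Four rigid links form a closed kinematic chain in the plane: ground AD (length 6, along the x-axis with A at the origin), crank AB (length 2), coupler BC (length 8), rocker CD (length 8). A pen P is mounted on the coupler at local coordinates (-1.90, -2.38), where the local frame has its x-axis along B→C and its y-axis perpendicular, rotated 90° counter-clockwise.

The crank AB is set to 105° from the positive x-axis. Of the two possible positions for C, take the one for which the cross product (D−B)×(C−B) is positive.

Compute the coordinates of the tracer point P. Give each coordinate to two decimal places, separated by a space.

A=(0,0), D=(6.00,0)
B = A + 2.00·(cos105°, sin105°) = (-0.5176, 1.9319)
|BD| = 6.7979
circle(B,8.00) ∩ circle(D,8.00): a=3.3990, h=7.2420
  candidates: C₊=(4.7992,7.9094) cross=49.231; C₋=(0.6831,-5.9775) cross=-49.231
  mode + wants cross > 0 → take C=(4.7992,7.9094) (cross=49.231)
ex = (C−B)/|BC| = (0.6646,0.7472); ey = (-0.7472,0.6646)
P = B + -1.90·ex + -2.38·ey = (-0.0021,-1.0696)

-0.00 -1.07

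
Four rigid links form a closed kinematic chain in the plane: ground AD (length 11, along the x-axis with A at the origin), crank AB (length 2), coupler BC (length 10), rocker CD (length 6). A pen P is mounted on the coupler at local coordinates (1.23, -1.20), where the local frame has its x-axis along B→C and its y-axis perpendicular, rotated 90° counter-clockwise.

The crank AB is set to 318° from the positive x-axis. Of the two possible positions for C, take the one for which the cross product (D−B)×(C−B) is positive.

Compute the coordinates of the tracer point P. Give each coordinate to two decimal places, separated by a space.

A=(0,0), D=(11.00,0)
B = A + 2.00·(cos318°, sin318°) = (1.4863, -1.3383)
|BD| = 9.6074
circle(B,10.00) ∩ circle(D,6.00): a=8.1345, h=5.8164
  candidates: C₊=(8.7313,5.5545) cross=55.880; C₋=(10.3516,-5.9649) cross=-55.880
  mode + wants cross > 0 → take C=(8.7313,5.5545) (cross=55.880)
ex = (C−B)/|BC| = (0.7245,0.6893); ey = (-0.6893,0.7245)
P = B + 1.23·ex + -1.20·ey = (3.2046,-1.3598)

3.20 -1.36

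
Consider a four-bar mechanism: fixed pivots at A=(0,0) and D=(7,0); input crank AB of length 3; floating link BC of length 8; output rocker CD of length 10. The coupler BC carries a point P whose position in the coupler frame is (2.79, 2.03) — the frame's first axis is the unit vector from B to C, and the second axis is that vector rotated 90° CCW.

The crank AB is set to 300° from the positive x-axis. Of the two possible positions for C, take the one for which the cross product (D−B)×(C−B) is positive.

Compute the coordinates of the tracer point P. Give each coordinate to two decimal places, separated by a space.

A=(0,0), D=(7.00,0)
B = A + 3.00·(cos300°, sin300°) = (1.5000, -2.5981)
|BD| = 6.0828
circle(B,8.00) ∩ circle(D,10.00): a=0.0822, h=7.9996
  candidates: C₊=(-1.8425,4.6702) cross=48.660; C₋=(4.9911,-9.7961) cross=-48.660
  mode + wants cross > 0 → take C=(-1.8425,4.6702) (cross=48.660)
ex = (C−B)/|BC| = (-0.4178,0.9085); ey = (-0.9085,-0.4178)
P = B + 2.79·ex + 2.03·ey = (-1.5100,-0.9114)

-1.51 -0.91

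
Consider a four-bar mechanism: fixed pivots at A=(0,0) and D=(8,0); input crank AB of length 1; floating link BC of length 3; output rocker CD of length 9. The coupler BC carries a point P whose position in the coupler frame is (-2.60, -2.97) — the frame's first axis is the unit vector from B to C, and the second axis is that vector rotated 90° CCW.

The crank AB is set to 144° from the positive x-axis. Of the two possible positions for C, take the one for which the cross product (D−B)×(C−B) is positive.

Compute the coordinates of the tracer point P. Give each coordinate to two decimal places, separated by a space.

A=(0,0), D=(8.00,0)
B = A + 1.00·(cos144°, sin144°) = (-0.8090, 0.5878)
|BD| = 8.8286
circle(B,3.00) ∩ circle(D,9.00): a=0.3366, h=2.9811
  candidates: C₊=(-0.2746,3.5398) cross=26.319; C₋=(-0.6716,-2.4091) cross=-26.319
  mode + wants cross > 0 → take C=(-0.2746,3.5398) (cross=26.319)
ex = (C−B)/|BC| = (0.1781,0.9840); ey = (-0.9840,0.1781)
P = B + -2.60·ex + -2.97·ey = (1.6504,-2.4997)

1.65 -2.50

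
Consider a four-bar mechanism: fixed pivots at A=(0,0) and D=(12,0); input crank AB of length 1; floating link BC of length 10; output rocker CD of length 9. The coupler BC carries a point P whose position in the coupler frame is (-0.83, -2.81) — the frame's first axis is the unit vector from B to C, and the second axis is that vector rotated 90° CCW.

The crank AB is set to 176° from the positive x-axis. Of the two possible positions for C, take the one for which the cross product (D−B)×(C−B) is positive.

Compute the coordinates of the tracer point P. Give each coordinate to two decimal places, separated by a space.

A=(0,0), D=(12.00,0)
B = A + 1.00·(cos176°, sin176°) = (-0.9976, 0.0698)
|BD| = 12.9978
circle(B,10.00) ∩ circle(D,9.00): a=7.2298, h=6.9087
  candidates: C₊=(6.2692,6.9396) cross=89.798; C₋=(6.1950,-6.8777) cross=-89.798
  mode + wants cross > 0 → take C=(6.2692,6.9396) (cross=89.798)
ex = (C−B)/|BC| = (0.7267,0.6870); ey = (-0.6870,0.7267)
P = B + -0.83·ex + -2.81·ey = (0.3297,-2.5424)

0.33 -2.54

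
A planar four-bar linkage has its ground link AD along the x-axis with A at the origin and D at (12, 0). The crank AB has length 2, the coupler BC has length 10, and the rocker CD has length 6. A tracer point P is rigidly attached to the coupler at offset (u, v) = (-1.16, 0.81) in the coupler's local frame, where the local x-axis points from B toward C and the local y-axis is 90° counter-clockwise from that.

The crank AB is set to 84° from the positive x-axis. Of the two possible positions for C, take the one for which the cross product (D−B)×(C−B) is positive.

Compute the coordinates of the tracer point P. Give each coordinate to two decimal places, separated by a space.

-1.16 2.34

A=(0,0), D=(12.00,0)
B = A + 2.00·(cos84°, sin84°) = (0.2091, 1.9890)
|BD| = 11.9575
circle(B,10.00) ∩ circle(D,6.00): a=8.6549, h=5.0093
  candidates: C₊=(9.5766,5.4888) cross=59.898; C₋=(7.9101,-4.3901) cross=-59.898
  mode + wants cross > 0 → take C=(9.5766,5.4888) (cross=59.898)
ex = (C−B)/|BC| = (0.9368,0.3500); ey = (-0.3500,0.9368)
P = B + -1.16·ex + 0.81·ey = (-1.1611,2.3418)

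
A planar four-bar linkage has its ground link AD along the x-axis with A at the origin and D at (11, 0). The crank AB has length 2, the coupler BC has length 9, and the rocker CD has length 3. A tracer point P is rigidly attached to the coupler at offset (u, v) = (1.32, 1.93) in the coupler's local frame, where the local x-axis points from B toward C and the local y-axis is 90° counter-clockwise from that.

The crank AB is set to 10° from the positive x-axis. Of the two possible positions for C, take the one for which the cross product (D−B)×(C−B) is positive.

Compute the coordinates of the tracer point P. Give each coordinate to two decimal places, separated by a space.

2.67 2.58

A=(0,0), D=(11.00,0)
B = A + 2.00·(cos10°, sin10°) = (1.9696, 0.3473)
|BD| = 9.0371
circle(B,9.00) ∩ circle(D,3.00): a=8.5021, h=2.9519
  candidates: C₊=(10.5789,2.9703) cross=26.677; C₋=(10.3520,-2.9292) cross=-26.677
  mode + wants cross > 0 → take C=(10.5789,2.9703) (cross=26.677)
ex = (C−B)/|BC| = (0.9566,0.2914); ey = (-0.2914,0.9566)
P = B + 1.32·ex + 1.93·ey = (2.6698,2.5782)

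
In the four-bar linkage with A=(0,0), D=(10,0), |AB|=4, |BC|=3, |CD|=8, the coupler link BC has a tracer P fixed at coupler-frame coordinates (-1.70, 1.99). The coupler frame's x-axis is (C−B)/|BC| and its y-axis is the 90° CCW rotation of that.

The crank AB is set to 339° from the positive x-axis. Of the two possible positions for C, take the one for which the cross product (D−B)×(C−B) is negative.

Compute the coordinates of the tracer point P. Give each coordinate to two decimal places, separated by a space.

A=(0,0), D=(10.00,0)
B = A + 4.00·(cos339°, sin339°) = (3.7343, -1.4335)
|BD| = 6.4276
circle(B,3.00) ∩ circle(D,8.00): a=-1.0647, h=2.8047
  candidates: C₊=(2.0710,1.0632) cross=18.028; C₋=(3.3220,-4.4050) cross=-18.028
  mode - wants cross < 0 → take C=(3.3220,-4.4050) (cross=-18.028)
ex = (C−B)/|BC| = (-0.1374,-0.9905); ey = (0.9905,-0.1374)
P = B + -1.70·ex + 1.99·ey = (5.9391,-0.0231)

5.94 -0.02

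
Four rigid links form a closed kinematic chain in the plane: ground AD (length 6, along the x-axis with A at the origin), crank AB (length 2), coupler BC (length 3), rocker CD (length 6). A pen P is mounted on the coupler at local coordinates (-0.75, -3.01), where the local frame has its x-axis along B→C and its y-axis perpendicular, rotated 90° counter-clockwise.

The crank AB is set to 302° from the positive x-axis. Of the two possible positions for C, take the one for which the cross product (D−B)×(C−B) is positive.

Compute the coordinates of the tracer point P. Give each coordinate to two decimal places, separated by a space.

4.15 -1.46

A=(0,0), D=(6.00,0)
B = A + 2.00·(cos302°, sin302°) = (1.0598, -1.6961)
|BD| = 5.2232
circle(B,3.00) ∩ circle(D,6.00): a=0.0270, h=2.9999
  candidates: C₊=(0.1112,1.1500) cross=15.669; C₋=(2.0595,-4.5246) cross=-15.669
  mode + wants cross > 0 → take C=(0.1112,1.1500) (cross=15.669)
ex = (C−B)/|BC| = (-0.3162,0.9487); ey = (-0.9487,-0.3162)
P = B + -0.75·ex + -3.01·ey = (4.1526,-1.4559)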